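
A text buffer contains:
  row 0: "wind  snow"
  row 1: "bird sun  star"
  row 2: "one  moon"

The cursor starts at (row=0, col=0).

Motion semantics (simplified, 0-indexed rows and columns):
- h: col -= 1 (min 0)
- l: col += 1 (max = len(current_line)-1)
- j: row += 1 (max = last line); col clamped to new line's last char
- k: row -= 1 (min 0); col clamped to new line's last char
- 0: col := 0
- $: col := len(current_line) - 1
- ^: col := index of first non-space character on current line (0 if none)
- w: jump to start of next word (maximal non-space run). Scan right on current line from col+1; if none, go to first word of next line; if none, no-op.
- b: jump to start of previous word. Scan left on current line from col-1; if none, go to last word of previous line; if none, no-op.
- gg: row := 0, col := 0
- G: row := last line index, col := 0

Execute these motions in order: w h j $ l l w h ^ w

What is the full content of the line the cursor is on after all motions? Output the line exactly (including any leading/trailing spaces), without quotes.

Answer: one  moon

Derivation:
After 1 (w): row=0 col=6 char='s'
After 2 (h): row=0 col=5 char='_'
After 3 (j): row=1 col=5 char='s'
After 4 ($): row=1 col=13 char='r'
After 5 (l): row=1 col=13 char='r'
After 6 (l): row=1 col=13 char='r'
After 7 (w): row=2 col=0 char='o'
After 8 (h): row=2 col=0 char='o'
After 9 (^): row=2 col=0 char='o'
After 10 (w): row=2 col=5 char='m'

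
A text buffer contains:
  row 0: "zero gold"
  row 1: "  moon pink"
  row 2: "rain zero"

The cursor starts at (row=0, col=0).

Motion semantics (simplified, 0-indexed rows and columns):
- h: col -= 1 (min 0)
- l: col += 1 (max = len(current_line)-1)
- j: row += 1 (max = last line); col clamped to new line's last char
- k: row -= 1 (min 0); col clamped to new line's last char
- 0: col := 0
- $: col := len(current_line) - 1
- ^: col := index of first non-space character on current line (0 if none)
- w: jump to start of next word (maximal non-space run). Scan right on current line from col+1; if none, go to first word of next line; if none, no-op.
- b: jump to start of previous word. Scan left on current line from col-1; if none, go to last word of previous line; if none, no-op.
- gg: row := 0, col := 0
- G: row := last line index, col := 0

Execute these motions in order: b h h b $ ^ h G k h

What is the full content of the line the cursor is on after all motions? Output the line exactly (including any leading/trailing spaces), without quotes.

After 1 (b): row=0 col=0 char='z'
After 2 (h): row=0 col=0 char='z'
After 3 (h): row=0 col=0 char='z'
After 4 (b): row=0 col=0 char='z'
After 5 ($): row=0 col=8 char='d'
After 6 (^): row=0 col=0 char='z'
After 7 (h): row=0 col=0 char='z'
After 8 (G): row=2 col=0 char='r'
After 9 (k): row=1 col=0 char='_'
After 10 (h): row=1 col=0 char='_'

Answer:   moon pink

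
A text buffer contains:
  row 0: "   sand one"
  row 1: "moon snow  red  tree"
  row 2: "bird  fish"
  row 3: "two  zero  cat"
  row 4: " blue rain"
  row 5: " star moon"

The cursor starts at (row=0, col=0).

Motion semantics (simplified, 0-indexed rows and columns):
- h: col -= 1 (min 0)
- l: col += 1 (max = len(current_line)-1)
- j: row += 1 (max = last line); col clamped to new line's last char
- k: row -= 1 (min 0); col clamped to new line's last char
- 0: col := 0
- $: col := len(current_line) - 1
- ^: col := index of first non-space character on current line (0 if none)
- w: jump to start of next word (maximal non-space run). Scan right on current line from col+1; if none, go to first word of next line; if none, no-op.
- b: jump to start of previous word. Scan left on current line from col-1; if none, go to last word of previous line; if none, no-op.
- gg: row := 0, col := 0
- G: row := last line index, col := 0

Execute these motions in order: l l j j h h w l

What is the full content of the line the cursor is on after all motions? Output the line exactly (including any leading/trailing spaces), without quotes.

Answer: bird  fish

Derivation:
After 1 (l): row=0 col=1 char='_'
After 2 (l): row=0 col=2 char='_'
After 3 (j): row=1 col=2 char='o'
After 4 (j): row=2 col=2 char='r'
After 5 (h): row=2 col=1 char='i'
After 6 (h): row=2 col=0 char='b'
After 7 (w): row=2 col=6 char='f'
After 8 (l): row=2 col=7 char='i'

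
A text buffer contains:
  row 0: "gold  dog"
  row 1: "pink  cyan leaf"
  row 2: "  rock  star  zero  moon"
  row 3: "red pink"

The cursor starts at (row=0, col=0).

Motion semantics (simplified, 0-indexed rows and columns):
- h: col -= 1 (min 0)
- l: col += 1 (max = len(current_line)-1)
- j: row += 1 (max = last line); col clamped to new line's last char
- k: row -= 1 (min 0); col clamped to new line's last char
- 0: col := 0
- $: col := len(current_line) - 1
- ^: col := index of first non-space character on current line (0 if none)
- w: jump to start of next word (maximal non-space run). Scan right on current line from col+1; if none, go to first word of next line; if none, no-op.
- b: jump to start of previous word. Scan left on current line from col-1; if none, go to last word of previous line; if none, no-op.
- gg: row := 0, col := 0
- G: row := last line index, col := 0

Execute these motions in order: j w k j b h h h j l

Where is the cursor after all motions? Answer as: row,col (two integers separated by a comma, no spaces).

After 1 (j): row=1 col=0 char='p'
After 2 (w): row=1 col=6 char='c'
After 3 (k): row=0 col=6 char='d'
After 4 (j): row=1 col=6 char='c'
After 5 (b): row=1 col=0 char='p'
After 6 (h): row=1 col=0 char='p'
After 7 (h): row=1 col=0 char='p'
After 8 (h): row=1 col=0 char='p'
After 9 (j): row=2 col=0 char='_'
After 10 (l): row=2 col=1 char='_'

Answer: 2,1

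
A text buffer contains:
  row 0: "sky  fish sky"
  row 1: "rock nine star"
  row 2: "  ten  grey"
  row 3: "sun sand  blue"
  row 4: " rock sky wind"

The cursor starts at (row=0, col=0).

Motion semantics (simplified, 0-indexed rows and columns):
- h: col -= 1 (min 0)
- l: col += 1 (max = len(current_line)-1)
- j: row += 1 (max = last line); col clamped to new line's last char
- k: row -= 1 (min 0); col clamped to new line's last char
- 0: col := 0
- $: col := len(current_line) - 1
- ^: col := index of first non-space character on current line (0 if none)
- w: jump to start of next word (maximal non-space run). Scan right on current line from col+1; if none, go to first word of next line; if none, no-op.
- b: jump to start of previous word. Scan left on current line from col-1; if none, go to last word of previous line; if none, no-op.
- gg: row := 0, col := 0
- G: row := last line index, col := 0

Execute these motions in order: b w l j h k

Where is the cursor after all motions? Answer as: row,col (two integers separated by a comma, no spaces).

Answer: 0,5

Derivation:
After 1 (b): row=0 col=0 char='s'
After 2 (w): row=0 col=5 char='f'
After 3 (l): row=0 col=6 char='i'
After 4 (j): row=1 col=6 char='i'
After 5 (h): row=1 col=5 char='n'
After 6 (k): row=0 col=5 char='f'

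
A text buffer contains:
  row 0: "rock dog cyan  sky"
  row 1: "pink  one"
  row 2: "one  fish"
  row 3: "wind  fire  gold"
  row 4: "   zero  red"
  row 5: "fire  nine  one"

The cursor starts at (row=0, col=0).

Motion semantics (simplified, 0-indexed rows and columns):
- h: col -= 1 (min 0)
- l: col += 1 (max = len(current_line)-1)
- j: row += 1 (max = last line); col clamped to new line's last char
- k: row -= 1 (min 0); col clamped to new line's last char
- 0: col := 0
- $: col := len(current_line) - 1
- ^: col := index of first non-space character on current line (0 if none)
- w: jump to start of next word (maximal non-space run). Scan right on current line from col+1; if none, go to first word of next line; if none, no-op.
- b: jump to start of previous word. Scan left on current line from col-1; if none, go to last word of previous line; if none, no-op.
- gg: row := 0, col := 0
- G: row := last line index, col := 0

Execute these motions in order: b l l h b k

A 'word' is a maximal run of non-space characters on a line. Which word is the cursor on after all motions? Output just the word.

Answer: rock

Derivation:
After 1 (b): row=0 col=0 char='r'
After 2 (l): row=0 col=1 char='o'
After 3 (l): row=0 col=2 char='c'
After 4 (h): row=0 col=1 char='o'
After 5 (b): row=0 col=0 char='r'
After 6 (k): row=0 col=0 char='r'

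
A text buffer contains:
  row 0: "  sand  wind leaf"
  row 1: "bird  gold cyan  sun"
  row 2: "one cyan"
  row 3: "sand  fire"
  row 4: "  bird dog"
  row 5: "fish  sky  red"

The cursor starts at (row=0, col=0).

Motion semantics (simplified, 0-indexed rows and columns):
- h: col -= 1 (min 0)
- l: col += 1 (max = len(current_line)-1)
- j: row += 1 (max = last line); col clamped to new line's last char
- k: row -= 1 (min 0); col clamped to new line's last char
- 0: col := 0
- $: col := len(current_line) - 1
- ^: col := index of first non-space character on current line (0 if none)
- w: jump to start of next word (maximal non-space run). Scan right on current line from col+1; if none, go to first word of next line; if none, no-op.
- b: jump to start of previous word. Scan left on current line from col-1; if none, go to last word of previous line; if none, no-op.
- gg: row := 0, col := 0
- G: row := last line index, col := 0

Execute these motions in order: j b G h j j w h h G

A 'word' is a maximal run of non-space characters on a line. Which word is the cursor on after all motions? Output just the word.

After 1 (j): row=1 col=0 char='b'
After 2 (b): row=0 col=13 char='l'
After 3 (G): row=5 col=0 char='f'
After 4 (h): row=5 col=0 char='f'
After 5 (j): row=5 col=0 char='f'
After 6 (j): row=5 col=0 char='f'
After 7 (w): row=5 col=6 char='s'
After 8 (h): row=5 col=5 char='_'
After 9 (h): row=5 col=4 char='_'
After 10 (G): row=5 col=0 char='f'

Answer: fish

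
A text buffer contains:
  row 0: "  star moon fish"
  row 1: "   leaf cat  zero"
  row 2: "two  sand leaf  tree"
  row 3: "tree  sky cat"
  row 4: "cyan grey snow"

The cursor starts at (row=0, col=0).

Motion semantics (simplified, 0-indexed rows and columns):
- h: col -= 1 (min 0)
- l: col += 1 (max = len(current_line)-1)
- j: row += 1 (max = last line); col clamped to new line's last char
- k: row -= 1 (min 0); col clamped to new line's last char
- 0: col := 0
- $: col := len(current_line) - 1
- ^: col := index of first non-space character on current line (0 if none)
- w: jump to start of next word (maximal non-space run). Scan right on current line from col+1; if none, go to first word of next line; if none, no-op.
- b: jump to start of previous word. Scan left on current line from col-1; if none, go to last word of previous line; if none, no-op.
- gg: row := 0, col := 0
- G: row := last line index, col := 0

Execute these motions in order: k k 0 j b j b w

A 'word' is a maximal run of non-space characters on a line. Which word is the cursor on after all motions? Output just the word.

Answer: zero

Derivation:
After 1 (k): row=0 col=0 char='_'
After 2 (k): row=0 col=0 char='_'
After 3 (0): row=0 col=0 char='_'
After 4 (j): row=1 col=0 char='_'
After 5 (b): row=0 col=12 char='f'
After 6 (j): row=1 col=12 char='_'
After 7 (b): row=1 col=8 char='c'
After 8 (w): row=1 col=13 char='z'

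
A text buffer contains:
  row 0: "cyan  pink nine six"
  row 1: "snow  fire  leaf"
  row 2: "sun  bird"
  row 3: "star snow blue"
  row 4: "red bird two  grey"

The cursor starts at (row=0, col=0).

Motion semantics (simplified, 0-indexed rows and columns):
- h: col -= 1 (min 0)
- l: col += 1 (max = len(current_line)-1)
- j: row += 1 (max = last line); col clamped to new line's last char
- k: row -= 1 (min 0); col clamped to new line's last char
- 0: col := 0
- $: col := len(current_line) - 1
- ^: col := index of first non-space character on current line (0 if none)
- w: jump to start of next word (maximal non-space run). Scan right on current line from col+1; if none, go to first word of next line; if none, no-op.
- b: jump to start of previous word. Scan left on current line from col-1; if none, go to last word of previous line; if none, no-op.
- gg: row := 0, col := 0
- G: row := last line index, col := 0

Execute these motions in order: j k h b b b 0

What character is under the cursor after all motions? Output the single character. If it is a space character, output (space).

Answer: c

Derivation:
After 1 (j): row=1 col=0 char='s'
After 2 (k): row=0 col=0 char='c'
After 3 (h): row=0 col=0 char='c'
After 4 (b): row=0 col=0 char='c'
After 5 (b): row=0 col=0 char='c'
After 6 (b): row=0 col=0 char='c'
After 7 (0): row=0 col=0 char='c'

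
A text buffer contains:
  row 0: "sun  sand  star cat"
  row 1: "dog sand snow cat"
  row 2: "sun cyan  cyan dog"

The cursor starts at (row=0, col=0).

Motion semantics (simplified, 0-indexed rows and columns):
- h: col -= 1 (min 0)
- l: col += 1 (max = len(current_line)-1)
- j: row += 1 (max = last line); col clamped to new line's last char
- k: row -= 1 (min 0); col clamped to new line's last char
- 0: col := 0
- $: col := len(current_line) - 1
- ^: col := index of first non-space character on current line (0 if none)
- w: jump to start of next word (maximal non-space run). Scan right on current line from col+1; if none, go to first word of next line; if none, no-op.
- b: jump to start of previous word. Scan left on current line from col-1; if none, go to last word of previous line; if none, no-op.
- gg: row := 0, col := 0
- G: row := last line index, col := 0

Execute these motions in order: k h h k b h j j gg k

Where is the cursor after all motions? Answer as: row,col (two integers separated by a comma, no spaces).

After 1 (k): row=0 col=0 char='s'
After 2 (h): row=0 col=0 char='s'
After 3 (h): row=0 col=0 char='s'
After 4 (k): row=0 col=0 char='s'
After 5 (b): row=0 col=0 char='s'
After 6 (h): row=0 col=0 char='s'
After 7 (j): row=1 col=0 char='d'
After 8 (j): row=2 col=0 char='s'
After 9 (gg): row=0 col=0 char='s'
After 10 (k): row=0 col=0 char='s'

Answer: 0,0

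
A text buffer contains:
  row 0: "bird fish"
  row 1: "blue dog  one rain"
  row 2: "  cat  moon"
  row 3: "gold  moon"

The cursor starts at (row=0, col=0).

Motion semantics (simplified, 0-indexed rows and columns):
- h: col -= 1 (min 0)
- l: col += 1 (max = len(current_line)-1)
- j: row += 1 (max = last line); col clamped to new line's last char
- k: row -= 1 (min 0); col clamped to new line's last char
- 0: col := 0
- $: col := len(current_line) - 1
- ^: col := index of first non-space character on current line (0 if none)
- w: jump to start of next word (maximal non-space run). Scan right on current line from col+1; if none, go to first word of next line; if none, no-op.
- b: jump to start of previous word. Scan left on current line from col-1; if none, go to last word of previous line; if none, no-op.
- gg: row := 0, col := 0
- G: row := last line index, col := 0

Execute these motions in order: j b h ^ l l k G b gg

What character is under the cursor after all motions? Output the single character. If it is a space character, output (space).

Answer: b

Derivation:
After 1 (j): row=1 col=0 char='b'
After 2 (b): row=0 col=5 char='f'
After 3 (h): row=0 col=4 char='_'
After 4 (^): row=0 col=0 char='b'
After 5 (l): row=0 col=1 char='i'
After 6 (l): row=0 col=2 char='r'
After 7 (k): row=0 col=2 char='r'
After 8 (G): row=3 col=0 char='g'
After 9 (b): row=2 col=7 char='m'
After 10 (gg): row=0 col=0 char='b'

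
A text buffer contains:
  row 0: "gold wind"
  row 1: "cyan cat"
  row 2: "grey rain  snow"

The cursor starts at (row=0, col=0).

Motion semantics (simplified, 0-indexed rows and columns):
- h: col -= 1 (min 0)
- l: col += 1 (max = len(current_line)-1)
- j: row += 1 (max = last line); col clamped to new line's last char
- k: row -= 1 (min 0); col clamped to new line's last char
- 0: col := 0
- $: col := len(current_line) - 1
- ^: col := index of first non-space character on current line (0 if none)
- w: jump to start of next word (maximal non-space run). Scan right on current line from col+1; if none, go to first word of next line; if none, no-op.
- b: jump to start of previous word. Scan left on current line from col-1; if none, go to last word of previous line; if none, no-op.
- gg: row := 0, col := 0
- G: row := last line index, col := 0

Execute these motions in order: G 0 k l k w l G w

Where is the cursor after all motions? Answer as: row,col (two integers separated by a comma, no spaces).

Answer: 2,5

Derivation:
After 1 (G): row=2 col=0 char='g'
After 2 (0): row=2 col=0 char='g'
After 3 (k): row=1 col=0 char='c'
After 4 (l): row=1 col=1 char='y'
After 5 (k): row=0 col=1 char='o'
After 6 (w): row=0 col=5 char='w'
After 7 (l): row=0 col=6 char='i'
After 8 (G): row=2 col=0 char='g'
After 9 (w): row=2 col=5 char='r'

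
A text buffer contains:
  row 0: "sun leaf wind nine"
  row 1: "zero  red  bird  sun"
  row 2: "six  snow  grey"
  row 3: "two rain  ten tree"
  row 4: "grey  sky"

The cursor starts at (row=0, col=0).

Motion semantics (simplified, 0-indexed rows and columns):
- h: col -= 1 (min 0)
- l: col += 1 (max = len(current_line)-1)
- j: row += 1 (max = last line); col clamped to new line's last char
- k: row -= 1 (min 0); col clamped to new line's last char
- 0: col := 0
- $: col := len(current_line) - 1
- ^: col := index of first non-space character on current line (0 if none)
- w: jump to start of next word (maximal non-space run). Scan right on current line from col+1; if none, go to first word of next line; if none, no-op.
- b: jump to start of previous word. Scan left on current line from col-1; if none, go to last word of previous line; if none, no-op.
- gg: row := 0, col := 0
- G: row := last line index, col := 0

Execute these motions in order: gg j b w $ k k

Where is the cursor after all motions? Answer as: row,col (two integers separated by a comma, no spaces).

Answer: 0,17

Derivation:
After 1 (gg): row=0 col=0 char='s'
After 2 (j): row=1 col=0 char='z'
After 3 (b): row=0 col=14 char='n'
After 4 (w): row=1 col=0 char='z'
After 5 ($): row=1 col=19 char='n'
After 6 (k): row=0 col=17 char='e'
After 7 (k): row=0 col=17 char='e'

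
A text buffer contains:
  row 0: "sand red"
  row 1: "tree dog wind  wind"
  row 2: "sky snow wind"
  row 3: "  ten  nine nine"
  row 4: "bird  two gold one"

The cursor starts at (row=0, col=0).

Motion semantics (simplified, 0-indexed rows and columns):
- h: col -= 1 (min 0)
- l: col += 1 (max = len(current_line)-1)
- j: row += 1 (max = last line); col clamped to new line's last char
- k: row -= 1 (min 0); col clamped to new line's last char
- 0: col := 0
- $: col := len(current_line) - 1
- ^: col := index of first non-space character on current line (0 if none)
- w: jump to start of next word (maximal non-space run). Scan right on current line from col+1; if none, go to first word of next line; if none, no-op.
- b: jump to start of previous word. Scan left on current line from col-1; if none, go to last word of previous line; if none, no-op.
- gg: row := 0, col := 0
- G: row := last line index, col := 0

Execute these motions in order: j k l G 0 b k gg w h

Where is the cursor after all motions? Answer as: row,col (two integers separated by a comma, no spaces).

After 1 (j): row=1 col=0 char='t'
After 2 (k): row=0 col=0 char='s'
After 3 (l): row=0 col=1 char='a'
After 4 (G): row=4 col=0 char='b'
After 5 (0): row=4 col=0 char='b'
After 6 (b): row=3 col=12 char='n'
After 7 (k): row=2 col=12 char='d'
After 8 (gg): row=0 col=0 char='s'
After 9 (w): row=0 col=5 char='r'
After 10 (h): row=0 col=4 char='_'

Answer: 0,4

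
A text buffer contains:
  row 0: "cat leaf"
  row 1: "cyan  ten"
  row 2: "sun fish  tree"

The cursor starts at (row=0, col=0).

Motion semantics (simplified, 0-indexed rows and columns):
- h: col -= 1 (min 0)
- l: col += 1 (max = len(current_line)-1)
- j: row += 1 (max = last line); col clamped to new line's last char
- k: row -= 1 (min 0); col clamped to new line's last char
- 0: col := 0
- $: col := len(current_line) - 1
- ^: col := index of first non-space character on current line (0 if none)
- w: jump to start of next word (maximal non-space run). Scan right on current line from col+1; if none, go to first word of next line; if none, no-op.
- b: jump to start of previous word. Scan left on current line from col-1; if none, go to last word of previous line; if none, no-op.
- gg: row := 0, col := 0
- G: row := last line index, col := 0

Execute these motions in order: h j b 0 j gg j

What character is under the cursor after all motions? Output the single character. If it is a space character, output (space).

After 1 (h): row=0 col=0 char='c'
After 2 (j): row=1 col=0 char='c'
After 3 (b): row=0 col=4 char='l'
After 4 (0): row=0 col=0 char='c'
After 5 (j): row=1 col=0 char='c'
After 6 (gg): row=0 col=0 char='c'
After 7 (j): row=1 col=0 char='c'

Answer: c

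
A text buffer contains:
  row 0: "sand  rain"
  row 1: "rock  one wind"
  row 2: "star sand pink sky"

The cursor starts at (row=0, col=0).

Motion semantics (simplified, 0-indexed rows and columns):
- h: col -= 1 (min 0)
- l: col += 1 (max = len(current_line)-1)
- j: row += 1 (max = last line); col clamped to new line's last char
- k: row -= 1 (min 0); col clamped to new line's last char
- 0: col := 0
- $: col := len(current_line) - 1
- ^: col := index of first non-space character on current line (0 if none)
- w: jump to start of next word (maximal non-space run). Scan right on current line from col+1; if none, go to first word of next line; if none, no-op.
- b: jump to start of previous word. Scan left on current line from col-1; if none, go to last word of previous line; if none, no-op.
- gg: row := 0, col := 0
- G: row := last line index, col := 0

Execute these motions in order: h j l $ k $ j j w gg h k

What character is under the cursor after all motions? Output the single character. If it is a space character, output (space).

Answer: s

Derivation:
After 1 (h): row=0 col=0 char='s'
After 2 (j): row=1 col=0 char='r'
After 3 (l): row=1 col=1 char='o'
After 4 ($): row=1 col=13 char='d'
After 5 (k): row=0 col=9 char='n'
After 6 ($): row=0 col=9 char='n'
After 7 (j): row=1 col=9 char='_'
After 8 (j): row=2 col=9 char='_'
After 9 (w): row=2 col=10 char='p'
After 10 (gg): row=0 col=0 char='s'
After 11 (h): row=0 col=0 char='s'
After 12 (k): row=0 col=0 char='s'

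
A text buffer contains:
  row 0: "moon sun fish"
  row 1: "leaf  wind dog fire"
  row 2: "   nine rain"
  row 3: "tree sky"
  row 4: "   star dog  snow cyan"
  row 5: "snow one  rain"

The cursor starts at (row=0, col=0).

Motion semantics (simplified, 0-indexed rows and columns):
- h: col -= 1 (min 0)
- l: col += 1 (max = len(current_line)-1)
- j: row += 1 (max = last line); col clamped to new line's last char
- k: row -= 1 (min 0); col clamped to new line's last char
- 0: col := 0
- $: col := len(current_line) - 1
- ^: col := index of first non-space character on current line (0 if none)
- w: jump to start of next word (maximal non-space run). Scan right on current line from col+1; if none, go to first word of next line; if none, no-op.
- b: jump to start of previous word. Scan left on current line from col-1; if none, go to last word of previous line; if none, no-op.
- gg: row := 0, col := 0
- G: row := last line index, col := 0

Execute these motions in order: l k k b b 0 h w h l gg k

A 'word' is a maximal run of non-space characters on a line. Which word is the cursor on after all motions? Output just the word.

Answer: moon

Derivation:
After 1 (l): row=0 col=1 char='o'
After 2 (k): row=0 col=1 char='o'
After 3 (k): row=0 col=1 char='o'
After 4 (b): row=0 col=0 char='m'
After 5 (b): row=0 col=0 char='m'
After 6 (0): row=0 col=0 char='m'
After 7 (h): row=0 col=0 char='m'
After 8 (w): row=0 col=5 char='s'
After 9 (h): row=0 col=4 char='_'
After 10 (l): row=0 col=5 char='s'
After 11 (gg): row=0 col=0 char='m'
After 12 (k): row=0 col=0 char='m'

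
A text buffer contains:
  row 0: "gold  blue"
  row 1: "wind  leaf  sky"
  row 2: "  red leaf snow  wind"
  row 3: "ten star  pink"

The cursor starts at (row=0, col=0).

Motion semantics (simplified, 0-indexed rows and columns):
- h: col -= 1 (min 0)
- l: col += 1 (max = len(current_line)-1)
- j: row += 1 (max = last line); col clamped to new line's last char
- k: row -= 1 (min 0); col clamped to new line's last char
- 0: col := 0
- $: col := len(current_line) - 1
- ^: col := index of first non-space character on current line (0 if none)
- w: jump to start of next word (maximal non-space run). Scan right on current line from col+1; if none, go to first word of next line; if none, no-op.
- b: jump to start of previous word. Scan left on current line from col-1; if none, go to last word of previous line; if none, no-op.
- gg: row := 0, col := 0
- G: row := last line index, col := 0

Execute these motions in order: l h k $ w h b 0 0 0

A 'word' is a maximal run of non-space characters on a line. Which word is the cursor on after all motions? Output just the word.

Answer: gold

Derivation:
After 1 (l): row=0 col=1 char='o'
After 2 (h): row=0 col=0 char='g'
After 3 (k): row=0 col=0 char='g'
After 4 ($): row=0 col=9 char='e'
After 5 (w): row=1 col=0 char='w'
After 6 (h): row=1 col=0 char='w'
After 7 (b): row=0 col=6 char='b'
After 8 (0): row=0 col=0 char='g'
After 9 (0): row=0 col=0 char='g'
After 10 (0): row=0 col=0 char='g'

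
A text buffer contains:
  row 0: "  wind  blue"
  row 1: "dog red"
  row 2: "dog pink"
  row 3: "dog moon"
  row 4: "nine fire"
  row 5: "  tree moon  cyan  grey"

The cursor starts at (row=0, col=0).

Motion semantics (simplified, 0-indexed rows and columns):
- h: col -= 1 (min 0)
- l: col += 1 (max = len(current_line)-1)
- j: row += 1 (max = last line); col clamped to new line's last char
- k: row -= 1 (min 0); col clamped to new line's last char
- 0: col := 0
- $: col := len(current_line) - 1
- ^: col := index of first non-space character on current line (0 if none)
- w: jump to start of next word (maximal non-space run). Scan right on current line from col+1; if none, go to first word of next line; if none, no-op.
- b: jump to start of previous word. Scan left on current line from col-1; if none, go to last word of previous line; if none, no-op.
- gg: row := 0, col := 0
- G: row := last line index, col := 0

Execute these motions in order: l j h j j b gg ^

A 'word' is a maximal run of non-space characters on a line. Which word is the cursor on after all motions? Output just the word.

Answer: wind

Derivation:
After 1 (l): row=0 col=1 char='_'
After 2 (j): row=1 col=1 char='o'
After 3 (h): row=1 col=0 char='d'
After 4 (j): row=2 col=0 char='d'
After 5 (j): row=3 col=0 char='d'
After 6 (b): row=2 col=4 char='p'
After 7 (gg): row=0 col=0 char='_'
After 8 (^): row=0 col=2 char='w'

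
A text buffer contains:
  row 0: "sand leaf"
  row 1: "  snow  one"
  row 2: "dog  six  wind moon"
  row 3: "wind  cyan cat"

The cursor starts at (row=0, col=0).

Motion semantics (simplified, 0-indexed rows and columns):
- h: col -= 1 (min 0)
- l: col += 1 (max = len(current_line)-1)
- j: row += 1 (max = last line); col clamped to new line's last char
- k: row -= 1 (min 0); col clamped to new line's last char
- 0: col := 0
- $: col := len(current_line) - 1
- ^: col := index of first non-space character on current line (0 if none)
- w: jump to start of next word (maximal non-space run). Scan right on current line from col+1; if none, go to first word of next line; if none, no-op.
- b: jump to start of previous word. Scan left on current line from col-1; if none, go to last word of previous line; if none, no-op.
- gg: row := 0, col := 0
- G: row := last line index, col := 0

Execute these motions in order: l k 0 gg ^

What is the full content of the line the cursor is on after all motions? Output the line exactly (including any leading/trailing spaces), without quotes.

After 1 (l): row=0 col=1 char='a'
After 2 (k): row=0 col=1 char='a'
After 3 (0): row=0 col=0 char='s'
After 4 (gg): row=0 col=0 char='s'
After 5 (^): row=0 col=0 char='s'

Answer: sand leaf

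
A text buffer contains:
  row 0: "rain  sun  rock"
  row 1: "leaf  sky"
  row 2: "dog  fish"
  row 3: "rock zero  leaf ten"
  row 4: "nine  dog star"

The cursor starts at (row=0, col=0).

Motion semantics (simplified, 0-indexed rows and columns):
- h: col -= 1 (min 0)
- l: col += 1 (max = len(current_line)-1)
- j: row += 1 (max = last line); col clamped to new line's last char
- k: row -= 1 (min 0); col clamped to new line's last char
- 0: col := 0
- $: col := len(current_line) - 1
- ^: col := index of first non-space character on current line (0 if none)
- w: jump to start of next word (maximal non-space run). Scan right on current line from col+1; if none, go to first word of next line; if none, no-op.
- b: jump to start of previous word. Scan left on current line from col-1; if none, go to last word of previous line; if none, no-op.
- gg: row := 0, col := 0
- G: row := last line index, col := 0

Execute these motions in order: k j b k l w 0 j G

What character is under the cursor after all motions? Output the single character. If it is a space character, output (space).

After 1 (k): row=0 col=0 char='r'
After 2 (j): row=1 col=0 char='l'
After 3 (b): row=0 col=11 char='r'
After 4 (k): row=0 col=11 char='r'
After 5 (l): row=0 col=12 char='o'
After 6 (w): row=1 col=0 char='l'
After 7 (0): row=1 col=0 char='l'
After 8 (j): row=2 col=0 char='d'
After 9 (G): row=4 col=0 char='n'

Answer: n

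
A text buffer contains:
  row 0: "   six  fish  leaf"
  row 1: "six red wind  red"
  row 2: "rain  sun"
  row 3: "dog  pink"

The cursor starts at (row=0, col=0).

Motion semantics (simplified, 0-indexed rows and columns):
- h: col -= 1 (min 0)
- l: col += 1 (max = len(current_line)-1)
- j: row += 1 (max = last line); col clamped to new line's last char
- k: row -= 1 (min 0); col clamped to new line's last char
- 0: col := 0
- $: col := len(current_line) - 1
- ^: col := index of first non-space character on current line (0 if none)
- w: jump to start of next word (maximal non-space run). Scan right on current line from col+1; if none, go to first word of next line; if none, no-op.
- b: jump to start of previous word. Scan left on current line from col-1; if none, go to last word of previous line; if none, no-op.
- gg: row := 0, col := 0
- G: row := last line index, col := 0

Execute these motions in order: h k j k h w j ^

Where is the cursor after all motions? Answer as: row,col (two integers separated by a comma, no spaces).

Answer: 1,0

Derivation:
After 1 (h): row=0 col=0 char='_'
After 2 (k): row=0 col=0 char='_'
After 3 (j): row=1 col=0 char='s'
After 4 (k): row=0 col=0 char='_'
After 5 (h): row=0 col=0 char='_'
After 6 (w): row=0 col=3 char='s'
After 7 (j): row=1 col=3 char='_'
After 8 (^): row=1 col=0 char='s'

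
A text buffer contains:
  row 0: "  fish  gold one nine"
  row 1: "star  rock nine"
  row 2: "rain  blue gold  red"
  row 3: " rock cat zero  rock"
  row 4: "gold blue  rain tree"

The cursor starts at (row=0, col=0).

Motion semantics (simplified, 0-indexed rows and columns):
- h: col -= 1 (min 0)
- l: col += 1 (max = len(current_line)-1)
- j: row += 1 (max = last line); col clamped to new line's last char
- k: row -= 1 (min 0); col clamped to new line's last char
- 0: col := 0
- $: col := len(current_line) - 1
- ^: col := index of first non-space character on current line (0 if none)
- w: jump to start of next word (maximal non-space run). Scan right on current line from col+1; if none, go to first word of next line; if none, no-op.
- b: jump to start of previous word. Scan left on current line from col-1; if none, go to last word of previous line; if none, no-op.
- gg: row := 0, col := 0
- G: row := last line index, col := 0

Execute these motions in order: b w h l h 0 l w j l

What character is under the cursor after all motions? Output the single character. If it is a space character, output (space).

Answer: r

Derivation:
After 1 (b): row=0 col=0 char='_'
After 2 (w): row=0 col=2 char='f'
After 3 (h): row=0 col=1 char='_'
After 4 (l): row=0 col=2 char='f'
After 5 (h): row=0 col=1 char='_'
After 6 (0): row=0 col=0 char='_'
After 7 (l): row=0 col=1 char='_'
After 8 (w): row=0 col=2 char='f'
After 9 (j): row=1 col=2 char='a'
After 10 (l): row=1 col=3 char='r'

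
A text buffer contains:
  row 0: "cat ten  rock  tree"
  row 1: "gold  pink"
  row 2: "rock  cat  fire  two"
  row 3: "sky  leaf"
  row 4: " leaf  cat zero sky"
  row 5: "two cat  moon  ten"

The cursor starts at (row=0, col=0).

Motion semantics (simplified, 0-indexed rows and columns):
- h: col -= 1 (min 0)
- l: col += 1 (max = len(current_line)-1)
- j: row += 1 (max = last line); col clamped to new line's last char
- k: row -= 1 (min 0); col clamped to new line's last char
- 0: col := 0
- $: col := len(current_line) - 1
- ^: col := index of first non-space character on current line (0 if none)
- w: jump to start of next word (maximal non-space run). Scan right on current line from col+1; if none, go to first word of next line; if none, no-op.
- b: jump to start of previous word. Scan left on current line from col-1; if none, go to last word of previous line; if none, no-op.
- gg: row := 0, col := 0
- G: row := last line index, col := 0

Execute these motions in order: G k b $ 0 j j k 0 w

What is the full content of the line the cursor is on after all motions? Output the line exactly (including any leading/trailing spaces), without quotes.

After 1 (G): row=5 col=0 char='t'
After 2 (k): row=4 col=0 char='_'
After 3 (b): row=3 col=5 char='l'
After 4 ($): row=3 col=8 char='f'
After 5 (0): row=3 col=0 char='s'
After 6 (j): row=4 col=0 char='_'
After 7 (j): row=5 col=0 char='t'
After 8 (k): row=4 col=0 char='_'
After 9 (0): row=4 col=0 char='_'
After 10 (w): row=4 col=1 char='l'

Answer:  leaf  cat zero sky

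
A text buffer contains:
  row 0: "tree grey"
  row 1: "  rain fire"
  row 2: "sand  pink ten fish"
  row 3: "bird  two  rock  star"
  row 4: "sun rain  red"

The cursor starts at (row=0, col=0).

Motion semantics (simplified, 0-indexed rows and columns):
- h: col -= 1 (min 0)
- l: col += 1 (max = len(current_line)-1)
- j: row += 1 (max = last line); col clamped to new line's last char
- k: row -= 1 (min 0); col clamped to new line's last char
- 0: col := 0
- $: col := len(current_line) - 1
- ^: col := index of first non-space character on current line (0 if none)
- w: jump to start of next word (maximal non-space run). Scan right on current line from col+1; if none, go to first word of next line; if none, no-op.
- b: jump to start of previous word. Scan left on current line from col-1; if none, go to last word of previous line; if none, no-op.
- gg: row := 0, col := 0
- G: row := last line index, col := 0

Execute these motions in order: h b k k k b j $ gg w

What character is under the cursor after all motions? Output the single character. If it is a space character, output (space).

After 1 (h): row=0 col=0 char='t'
After 2 (b): row=0 col=0 char='t'
After 3 (k): row=0 col=0 char='t'
After 4 (k): row=0 col=0 char='t'
After 5 (k): row=0 col=0 char='t'
After 6 (b): row=0 col=0 char='t'
After 7 (j): row=1 col=0 char='_'
After 8 ($): row=1 col=10 char='e'
After 9 (gg): row=0 col=0 char='t'
After 10 (w): row=0 col=5 char='g'

Answer: g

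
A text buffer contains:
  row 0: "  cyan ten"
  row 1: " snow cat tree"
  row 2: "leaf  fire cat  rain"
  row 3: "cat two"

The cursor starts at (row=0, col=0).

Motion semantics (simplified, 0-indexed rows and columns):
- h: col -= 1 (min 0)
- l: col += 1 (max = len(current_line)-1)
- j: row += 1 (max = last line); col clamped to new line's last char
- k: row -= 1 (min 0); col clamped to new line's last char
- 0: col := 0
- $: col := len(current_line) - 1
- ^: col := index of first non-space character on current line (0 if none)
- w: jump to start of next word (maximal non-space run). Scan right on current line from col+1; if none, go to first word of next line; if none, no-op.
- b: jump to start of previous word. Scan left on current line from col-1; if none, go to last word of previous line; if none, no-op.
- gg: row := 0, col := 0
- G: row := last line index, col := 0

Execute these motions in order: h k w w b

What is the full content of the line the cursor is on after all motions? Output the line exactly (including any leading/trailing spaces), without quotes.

Answer:   cyan ten

Derivation:
After 1 (h): row=0 col=0 char='_'
After 2 (k): row=0 col=0 char='_'
After 3 (w): row=0 col=2 char='c'
After 4 (w): row=0 col=7 char='t'
After 5 (b): row=0 col=2 char='c'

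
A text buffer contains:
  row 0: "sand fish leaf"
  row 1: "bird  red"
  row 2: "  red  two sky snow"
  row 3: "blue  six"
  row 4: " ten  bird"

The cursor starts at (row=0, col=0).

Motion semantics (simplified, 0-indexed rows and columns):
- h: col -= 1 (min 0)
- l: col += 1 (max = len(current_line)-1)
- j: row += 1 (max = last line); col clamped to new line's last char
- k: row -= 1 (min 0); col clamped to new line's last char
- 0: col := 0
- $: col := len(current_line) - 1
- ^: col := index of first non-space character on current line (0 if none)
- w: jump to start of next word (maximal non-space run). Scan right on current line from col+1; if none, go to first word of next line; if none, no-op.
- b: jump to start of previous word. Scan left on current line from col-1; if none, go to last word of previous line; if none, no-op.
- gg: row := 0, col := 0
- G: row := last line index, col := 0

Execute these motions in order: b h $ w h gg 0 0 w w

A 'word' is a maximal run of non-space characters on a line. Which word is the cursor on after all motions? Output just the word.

After 1 (b): row=0 col=0 char='s'
After 2 (h): row=0 col=0 char='s'
After 3 ($): row=0 col=13 char='f'
After 4 (w): row=1 col=0 char='b'
After 5 (h): row=1 col=0 char='b'
After 6 (gg): row=0 col=0 char='s'
After 7 (0): row=0 col=0 char='s'
After 8 (0): row=0 col=0 char='s'
After 9 (w): row=0 col=5 char='f'
After 10 (w): row=0 col=10 char='l'

Answer: leaf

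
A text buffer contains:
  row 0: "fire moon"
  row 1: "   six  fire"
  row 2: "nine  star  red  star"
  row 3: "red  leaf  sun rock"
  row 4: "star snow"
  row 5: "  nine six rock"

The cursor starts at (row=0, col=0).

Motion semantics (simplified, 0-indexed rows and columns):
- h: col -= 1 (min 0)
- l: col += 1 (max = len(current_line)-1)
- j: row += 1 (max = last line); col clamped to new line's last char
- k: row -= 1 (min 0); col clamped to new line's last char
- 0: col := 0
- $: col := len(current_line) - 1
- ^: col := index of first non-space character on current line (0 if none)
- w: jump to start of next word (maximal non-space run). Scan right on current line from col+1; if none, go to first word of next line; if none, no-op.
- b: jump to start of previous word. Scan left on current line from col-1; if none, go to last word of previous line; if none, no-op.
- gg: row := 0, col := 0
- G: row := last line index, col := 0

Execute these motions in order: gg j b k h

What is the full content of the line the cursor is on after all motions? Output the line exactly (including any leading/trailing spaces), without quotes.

Answer: fire moon

Derivation:
After 1 (gg): row=0 col=0 char='f'
After 2 (j): row=1 col=0 char='_'
After 3 (b): row=0 col=5 char='m'
After 4 (k): row=0 col=5 char='m'
After 5 (h): row=0 col=4 char='_'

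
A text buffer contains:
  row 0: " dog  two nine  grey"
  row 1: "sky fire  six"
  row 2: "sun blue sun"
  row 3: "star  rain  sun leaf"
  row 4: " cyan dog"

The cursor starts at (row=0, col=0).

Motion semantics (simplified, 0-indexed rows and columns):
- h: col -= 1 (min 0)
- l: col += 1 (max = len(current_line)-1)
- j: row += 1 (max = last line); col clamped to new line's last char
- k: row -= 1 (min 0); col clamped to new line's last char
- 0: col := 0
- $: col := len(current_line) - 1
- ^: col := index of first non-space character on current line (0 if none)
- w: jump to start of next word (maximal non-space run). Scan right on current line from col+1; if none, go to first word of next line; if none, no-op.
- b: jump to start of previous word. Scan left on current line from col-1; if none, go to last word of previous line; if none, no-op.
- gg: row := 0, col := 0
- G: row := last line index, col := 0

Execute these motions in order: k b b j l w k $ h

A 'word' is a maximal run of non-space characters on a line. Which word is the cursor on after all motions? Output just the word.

After 1 (k): row=0 col=0 char='_'
After 2 (b): row=0 col=0 char='_'
After 3 (b): row=0 col=0 char='_'
After 4 (j): row=1 col=0 char='s'
After 5 (l): row=1 col=1 char='k'
After 6 (w): row=1 col=4 char='f'
After 7 (k): row=0 col=4 char='_'
After 8 ($): row=0 col=19 char='y'
After 9 (h): row=0 col=18 char='e'

Answer: grey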